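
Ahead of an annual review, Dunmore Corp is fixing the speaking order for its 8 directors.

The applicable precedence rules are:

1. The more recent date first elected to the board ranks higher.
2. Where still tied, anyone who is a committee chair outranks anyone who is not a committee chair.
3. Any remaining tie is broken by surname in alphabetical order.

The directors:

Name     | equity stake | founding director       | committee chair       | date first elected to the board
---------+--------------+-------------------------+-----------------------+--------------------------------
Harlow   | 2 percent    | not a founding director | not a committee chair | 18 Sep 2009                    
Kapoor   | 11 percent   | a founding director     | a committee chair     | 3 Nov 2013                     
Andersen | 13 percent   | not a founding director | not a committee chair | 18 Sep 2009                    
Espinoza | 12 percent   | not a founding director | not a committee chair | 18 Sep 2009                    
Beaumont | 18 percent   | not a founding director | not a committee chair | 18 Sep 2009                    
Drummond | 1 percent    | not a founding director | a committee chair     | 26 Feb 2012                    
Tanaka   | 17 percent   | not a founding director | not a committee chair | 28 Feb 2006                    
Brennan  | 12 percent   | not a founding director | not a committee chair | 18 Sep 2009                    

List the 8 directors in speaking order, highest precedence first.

Kapoor, Drummond, Andersen, Beaumont, Brennan, Espinoza, Harlow, Tanaka

By date first elected to the board (later first): Kapoor (3 Nov 2013); then Drummond (26 Feb 2012); then Andersen, Beaumont, Brennan, Espinoza and Harlow (each 18 Sep 2009); then Tanaka (28 Feb 2006).
Andersen, Beaumont, Brennan, Espinoza and Harlow are each not a committee chair, so the next rule applies.
Among Andersen, Beaumont, Brennan, Espinoza and Harlow, alphabetically by surname: Andersen before Beaumont before Brennan before Espinoza before Harlow.
Full order: Kapoor, Drummond, Andersen, Beaumont, Brennan, Espinoza, Harlow, Tanaka.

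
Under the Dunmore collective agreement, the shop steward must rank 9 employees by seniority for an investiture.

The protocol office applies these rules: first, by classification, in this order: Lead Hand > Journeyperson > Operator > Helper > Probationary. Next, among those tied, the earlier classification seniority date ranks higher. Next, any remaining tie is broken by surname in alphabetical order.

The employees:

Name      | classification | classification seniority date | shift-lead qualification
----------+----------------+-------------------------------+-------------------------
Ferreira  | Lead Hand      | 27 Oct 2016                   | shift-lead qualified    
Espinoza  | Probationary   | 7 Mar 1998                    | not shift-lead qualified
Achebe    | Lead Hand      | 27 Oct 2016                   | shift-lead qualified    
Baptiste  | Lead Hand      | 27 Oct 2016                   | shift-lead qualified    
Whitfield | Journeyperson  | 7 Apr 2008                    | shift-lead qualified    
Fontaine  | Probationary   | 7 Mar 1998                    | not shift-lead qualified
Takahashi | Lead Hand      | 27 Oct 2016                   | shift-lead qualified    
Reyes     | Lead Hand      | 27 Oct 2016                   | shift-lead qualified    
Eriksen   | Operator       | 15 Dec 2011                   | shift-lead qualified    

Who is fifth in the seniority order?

Takahashi

By classification: Achebe, Baptiste, Ferreira, Reyes and Takahashi (Lead Hand); then Whitfield (Journeyperson); then Eriksen (Operator); then Espinoza and Fontaine (Probationary).
Achebe, Baptiste, Ferreira, Reyes and Takahashi all have classification seniority date 27 Oct 2016, so the next rule applies.
Among Achebe, Baptiste, Ferreira, Reyes and Takahashi, alphabetically by surname: Achebe before Baptiste before Ferreira before Reyes before Takahashi.
Espinoza and Fontaine both have classification seniority date 7 Mar 1998, so the next rule applies.
Among Espinoza and Fontaine, alphabetically by surname: Espinoza before Fontaine.
Order: Achebe, Baptiste, Ferreira, Reyes, Takahashi, Whitfield, Eriksen, Espinoza, Fontaine.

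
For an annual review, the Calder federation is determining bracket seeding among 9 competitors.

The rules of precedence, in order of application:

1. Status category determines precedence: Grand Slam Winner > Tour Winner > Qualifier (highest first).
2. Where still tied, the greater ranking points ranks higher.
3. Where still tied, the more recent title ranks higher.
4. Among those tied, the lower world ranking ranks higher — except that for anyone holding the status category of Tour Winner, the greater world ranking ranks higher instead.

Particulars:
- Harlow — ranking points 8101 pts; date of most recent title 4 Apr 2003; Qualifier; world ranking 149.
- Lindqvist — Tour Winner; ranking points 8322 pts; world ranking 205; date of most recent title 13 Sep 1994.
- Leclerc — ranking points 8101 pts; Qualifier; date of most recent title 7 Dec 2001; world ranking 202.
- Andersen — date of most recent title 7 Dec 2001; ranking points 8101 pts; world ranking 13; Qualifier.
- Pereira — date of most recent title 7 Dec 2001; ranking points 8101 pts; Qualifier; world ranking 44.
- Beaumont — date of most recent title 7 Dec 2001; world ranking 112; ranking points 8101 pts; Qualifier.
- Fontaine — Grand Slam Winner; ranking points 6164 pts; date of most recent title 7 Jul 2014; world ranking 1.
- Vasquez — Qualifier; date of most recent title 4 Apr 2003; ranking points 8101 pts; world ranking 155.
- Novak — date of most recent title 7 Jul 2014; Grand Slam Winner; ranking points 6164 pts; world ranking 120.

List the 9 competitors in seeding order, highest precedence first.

By status category: Fontaine and Novak (Grand Slam Winner); then Lindqvist (Tour Winner); then Harlow, Vasquez, Andersen, Pereira, Beaumont and Leclerc (Qualifier).
Fontaine and Novak both have ranking points 6164 pts, so the next rule applies.
Fontaine and Novak both have date of most recent title 7 Jul 2014, so the next rule applies.
Among Fontaine and Novak, by world ranking (lower first): Fontaine (1) before Novak (120).
Harlow, Vasquez, Andersen, Pereira, Beaumont and Leclerc all have ranking points 8101 pts, so the next rule applies.
Among Harlow, Vasquez, Andersen, Pereira, Beaumont and Leclerc, by date of most recent title (later first): Harlow and Vasquez (4 Apr 2003) before Andersen, Pereira, Beaumont and Leclerc (7 Dec 2001).
Among Harlow and Vasquez, by world ranking (lower first): Harlow (149) before Vasquez (155).
Among Andersen, Pereira, Beaumont and Leclerc, by world ranking (lower first): Andersen (13) before Pereira (44) before Beaumont (112) before Leclerc (202).
Full order: Fontaine, Novak, Lindqvist, Harlow, Vasquez, Andersen, Pereira, Beaumont, Leclerc.

Fontaine, Novak, Lindqvist, Harlow, Vasquez, Andersen, Pereira, Beaumont, Leclerc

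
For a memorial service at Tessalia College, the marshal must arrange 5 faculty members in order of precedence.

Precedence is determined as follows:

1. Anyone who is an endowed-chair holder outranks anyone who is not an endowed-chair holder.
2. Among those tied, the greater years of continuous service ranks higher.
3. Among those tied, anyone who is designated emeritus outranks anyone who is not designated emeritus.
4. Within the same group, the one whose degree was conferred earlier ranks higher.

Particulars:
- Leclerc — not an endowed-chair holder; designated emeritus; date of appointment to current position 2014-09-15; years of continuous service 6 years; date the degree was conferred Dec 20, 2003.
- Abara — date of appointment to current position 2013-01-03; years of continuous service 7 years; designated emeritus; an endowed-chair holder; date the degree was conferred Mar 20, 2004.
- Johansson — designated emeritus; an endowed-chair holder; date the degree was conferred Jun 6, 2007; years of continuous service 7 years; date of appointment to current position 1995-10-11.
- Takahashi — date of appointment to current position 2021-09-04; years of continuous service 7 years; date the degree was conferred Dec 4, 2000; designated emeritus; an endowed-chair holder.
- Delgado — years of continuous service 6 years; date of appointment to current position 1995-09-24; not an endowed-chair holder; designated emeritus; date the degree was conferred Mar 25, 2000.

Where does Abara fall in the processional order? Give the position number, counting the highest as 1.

By the first rule: Takahashi, Abara and Johansson (each an endowed-chair holder); then Delgado and Leclerc (both not an endowed-chair holder).
Takahashi, Abara and Johansson all have years of continuous service 7 years, so the next rule applies.
Takahashi, Abara and Johansson are each designated emeritus, so the next rule applies.
Among Takahashi, Abara and Johansson, by date the degree was conferred (earlier first): Takahashi (Dec 4, 2000) before Abara (Mar 20, 2004) before Johansson (Jun 6, 2007).
Delgado and Leclerc both have years of continuous service 6 years, so the next rule applies.
Delgado and Leclerc are each designated emeritus, so the next rule applies.
Among Delgado and Leclerc, by date the degree was conferred (earlier first): Delgado (Mar 25, 2000) before Leclerc (Dec 20, 2003).
Order: Takahashi, Abara, Johansson, Delgado, Leclerc. So position 2.

2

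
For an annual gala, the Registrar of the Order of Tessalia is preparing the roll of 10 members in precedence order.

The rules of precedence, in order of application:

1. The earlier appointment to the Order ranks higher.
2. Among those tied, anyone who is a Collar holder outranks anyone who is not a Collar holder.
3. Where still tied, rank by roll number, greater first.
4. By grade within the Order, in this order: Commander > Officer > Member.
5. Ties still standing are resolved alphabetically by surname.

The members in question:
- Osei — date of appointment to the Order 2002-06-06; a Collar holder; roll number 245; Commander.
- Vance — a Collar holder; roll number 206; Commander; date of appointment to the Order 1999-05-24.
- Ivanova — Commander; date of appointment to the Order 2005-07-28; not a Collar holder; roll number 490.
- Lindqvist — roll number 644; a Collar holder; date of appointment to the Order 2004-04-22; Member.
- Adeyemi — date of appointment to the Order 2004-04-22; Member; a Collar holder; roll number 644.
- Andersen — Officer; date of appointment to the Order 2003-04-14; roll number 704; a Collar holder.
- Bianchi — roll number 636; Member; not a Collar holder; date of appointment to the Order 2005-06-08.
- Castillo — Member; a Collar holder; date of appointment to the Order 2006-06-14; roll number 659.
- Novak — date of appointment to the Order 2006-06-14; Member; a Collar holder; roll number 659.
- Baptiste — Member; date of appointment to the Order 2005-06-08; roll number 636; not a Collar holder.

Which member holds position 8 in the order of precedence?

By date of appointment to the Order (earlier first): Vance (1999-05-24); then Osei (2002-06-06); then Andersen (2003-04-14); then Adeyemi and Lindqvist (both 2004-04-22); then Baptiste and Bianchi (both 2005-06-08); then Ivanova (2005-07-28); then Castillo and Novak (both 2006-06-14).
Adeyemi and Lindqvist are each a Collar holder, so the next rule applies.
Adeyemi and Lindqvist both have roll number 644, so the next rule applies.
Adeyemi and Lindqvist are each Member, so the next rule applies.
Among Adeyemi and Lindqvist, alphabetically by surname: Adeyemi before Lindqvist.
Baptiste and Bianchi are each not a Collar holder, so the next rule applies.
Baptiste and Bianchi both have roll number 636, so the next rule applies.
Baptiste and Bianchi are each Member, so the next rule applies.
Among Baptiste and Bianchi, alphabetically by surname: Baptiste before Bianchi.
Castillo and Novak are each a Collar holder, so the next rule applies.
Castillo and Novak both have roll number 659, so the next rule applies.
Castillo and Novak are each Member, so the next rule applies.
Among Castillo and Novak, alphabetically by surname: Castillo before Novak.
Order: Vance, Osei, Andersen, Adeyemi, Lindqvist, Baptiste, Bianchi, Ivanova, Castillo, Novak.

Ivanova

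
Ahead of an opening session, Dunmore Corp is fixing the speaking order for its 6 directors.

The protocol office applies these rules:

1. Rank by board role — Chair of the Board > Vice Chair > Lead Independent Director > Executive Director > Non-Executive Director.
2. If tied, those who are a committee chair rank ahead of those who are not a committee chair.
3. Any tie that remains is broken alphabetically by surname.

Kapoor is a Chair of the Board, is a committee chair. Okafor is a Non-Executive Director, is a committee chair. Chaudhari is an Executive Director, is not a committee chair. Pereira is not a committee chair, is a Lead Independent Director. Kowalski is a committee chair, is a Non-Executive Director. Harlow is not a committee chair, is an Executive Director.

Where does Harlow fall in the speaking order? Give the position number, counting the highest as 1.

4

By board role: Kapoor (Chair of the Board); then Pereira (Lead Independent Director); then Chaudhari and Harlow (Executive Director); then Kowalski and Okafor (Non-Executive Director).
Chaudhari and Harlow are each not a committee chair, so the next rule applies.
Among Chaudhari and Harlow, alphabetically by surname: Chaudhari before Harlow.
Kowalski and Okafor are each a committee chair, so the next rule applies.
Among Kowalski and Okafor, alphabetically by surname: Kowalski before Okafor.
Order: Kapoor, Pereira, Chaudhari, Harlow, Kowalski, Okafor. So position 4.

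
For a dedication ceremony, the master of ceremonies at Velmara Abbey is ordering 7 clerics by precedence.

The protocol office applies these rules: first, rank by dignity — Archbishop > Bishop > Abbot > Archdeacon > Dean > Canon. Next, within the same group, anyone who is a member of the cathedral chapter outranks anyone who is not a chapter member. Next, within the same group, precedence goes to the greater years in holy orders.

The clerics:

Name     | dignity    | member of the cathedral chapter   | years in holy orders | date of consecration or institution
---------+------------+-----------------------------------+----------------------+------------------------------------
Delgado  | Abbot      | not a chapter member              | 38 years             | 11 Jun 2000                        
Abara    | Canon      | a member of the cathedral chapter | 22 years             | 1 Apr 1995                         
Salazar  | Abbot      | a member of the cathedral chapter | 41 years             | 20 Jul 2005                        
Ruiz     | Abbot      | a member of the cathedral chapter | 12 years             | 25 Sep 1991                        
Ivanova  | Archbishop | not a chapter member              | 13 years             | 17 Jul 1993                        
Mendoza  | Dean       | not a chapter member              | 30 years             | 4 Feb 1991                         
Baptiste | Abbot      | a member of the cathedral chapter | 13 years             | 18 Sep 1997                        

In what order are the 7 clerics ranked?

Ivanova, Salazar, Baptiste, Ruiz, Delgado, Mendoza, Abara

By dignity: Ivanova (Archbishop); then Salazar, Baptiste, Ruiz and Delgado (Abbot); then Mendoza (Dean); then Abara (Canon).
Among Salazar, Baptiste, Ruiz and Delgado, a member of the cathedral chapter before not a chapter member: Salazar, Baptiste and Ruiz (a member of the cathedral chapter) before Delgado (not a chapter member).
Among Salazar, Baptiste and Ruiz, by years in holy orders (higher first): Salazar (41 years) before Baptiste (13 years) before Ruiz (12 years).
Full order: Ivanova, Salazar, Baptiste, Ruiz, Delgado, Mendoza, Abara.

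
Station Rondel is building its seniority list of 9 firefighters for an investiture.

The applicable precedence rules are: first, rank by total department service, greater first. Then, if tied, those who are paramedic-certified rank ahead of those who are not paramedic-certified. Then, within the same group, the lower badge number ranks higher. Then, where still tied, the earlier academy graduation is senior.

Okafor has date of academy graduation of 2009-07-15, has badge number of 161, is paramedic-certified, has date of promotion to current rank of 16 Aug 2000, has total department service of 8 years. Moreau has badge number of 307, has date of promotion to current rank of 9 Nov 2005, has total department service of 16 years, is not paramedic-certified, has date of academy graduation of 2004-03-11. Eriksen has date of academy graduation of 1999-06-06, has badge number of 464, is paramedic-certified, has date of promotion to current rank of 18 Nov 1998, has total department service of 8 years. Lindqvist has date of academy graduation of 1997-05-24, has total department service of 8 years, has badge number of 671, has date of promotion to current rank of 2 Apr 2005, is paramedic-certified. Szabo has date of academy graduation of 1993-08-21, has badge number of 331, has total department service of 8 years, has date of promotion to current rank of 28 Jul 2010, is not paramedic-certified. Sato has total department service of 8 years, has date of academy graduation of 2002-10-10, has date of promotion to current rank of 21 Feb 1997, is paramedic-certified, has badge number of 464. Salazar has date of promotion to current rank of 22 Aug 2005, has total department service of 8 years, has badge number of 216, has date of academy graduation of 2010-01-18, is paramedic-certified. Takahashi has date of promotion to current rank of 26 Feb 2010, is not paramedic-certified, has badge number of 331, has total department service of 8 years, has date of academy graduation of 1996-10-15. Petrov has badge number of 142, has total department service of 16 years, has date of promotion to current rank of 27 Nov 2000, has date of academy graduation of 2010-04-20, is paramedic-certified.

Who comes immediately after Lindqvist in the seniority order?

Szabo

By total department service (higher first): Petrov and Moreau (both 16 years); then Okafor, Salazar, Eriksen, Sato, Lindqvist, Szabo and Takahashi (each 8 years).
Among Petrov and Moreau, paramedic-certified before not paramedic-certified: Petrov (paramedic-certified) before Moreau (not paramedic-certified).
Among Okafor, Salazar, Eriksen, Sato, Lindqvist, Szabo and Takahashi, paramedic-certified before not paramedic-certified: Okafor, Salazar, Eriksen, Sato and Lindqvist (paramedic-certified) before Szabo and Takahashi (not paramedic-certified).
Among Okafor, Salazar, Eriksen, Sato and Lindqvist, by badge number (lower first): Okafor (161) before Salazar (216) before Eriksen and Sato (464) before Lindqvist (671).
Among Eriksen and Sato, by date of academy graduation (earlier first): Eriksen (1999-06-06) before Sato (2002-10-10).
Szabo and Takahashi both have badge number 331, so the next rule applies.
Among Szabo and Takahashi, by date of academy graduation (earlier first): Szabo (1993-08-21) before Takahashi (1996-10-15).
Order: Petrov, Moreau, Okafor, Salazar, Eriksen, Sato, Lindqvist, Szabo, Takahashi.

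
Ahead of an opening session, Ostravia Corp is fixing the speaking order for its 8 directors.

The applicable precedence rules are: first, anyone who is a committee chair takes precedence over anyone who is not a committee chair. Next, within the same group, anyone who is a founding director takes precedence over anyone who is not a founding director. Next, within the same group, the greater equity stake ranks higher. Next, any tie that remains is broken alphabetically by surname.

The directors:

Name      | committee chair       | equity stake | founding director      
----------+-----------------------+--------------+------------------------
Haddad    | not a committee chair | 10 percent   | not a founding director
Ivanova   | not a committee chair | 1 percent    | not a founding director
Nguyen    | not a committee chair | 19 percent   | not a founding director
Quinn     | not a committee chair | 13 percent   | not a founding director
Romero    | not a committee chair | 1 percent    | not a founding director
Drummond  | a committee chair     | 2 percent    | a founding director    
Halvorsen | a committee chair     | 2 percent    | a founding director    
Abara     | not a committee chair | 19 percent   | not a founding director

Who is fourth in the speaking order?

Nguyen

By the first rule: Drummond and Halvorsen (both a committee chair); then Abara, Nguyen, Quinn, Haddad, Ivanova and Romero (each not a committee chair).
Drummond and Halvorsen are each a founding director, so the next rule applies.
Drummond and Halvorsen both have equity stake 2 percent, so the next rule applies.
Among Drummond and Halvorsen, alphabetically by surname: Drummond before Halvorsen.
Abara, Nguyen, Quinn, Haddad, Ivanova and Romero are each not a founding director, so the next rule applies.
Among Abara, Nguyen, Quinn, Haddad, Ivanova and Romero, by equity stake (higher first): Abara and Nguyen (19 percent) before Quinn (13 percent) before Haddad (10 percent) before Ivanova and Romero (1 percent).
Among Abara and Nguyen, alphabetically by surname: Abara before Nguyen.
Among Ivanova and Romero, alphabetically by surname: Ivanova before Romero.
Order: Drummond, Halvorsen, Abara, Nguyen, Quinn, Haddad, Ivanova, Romero.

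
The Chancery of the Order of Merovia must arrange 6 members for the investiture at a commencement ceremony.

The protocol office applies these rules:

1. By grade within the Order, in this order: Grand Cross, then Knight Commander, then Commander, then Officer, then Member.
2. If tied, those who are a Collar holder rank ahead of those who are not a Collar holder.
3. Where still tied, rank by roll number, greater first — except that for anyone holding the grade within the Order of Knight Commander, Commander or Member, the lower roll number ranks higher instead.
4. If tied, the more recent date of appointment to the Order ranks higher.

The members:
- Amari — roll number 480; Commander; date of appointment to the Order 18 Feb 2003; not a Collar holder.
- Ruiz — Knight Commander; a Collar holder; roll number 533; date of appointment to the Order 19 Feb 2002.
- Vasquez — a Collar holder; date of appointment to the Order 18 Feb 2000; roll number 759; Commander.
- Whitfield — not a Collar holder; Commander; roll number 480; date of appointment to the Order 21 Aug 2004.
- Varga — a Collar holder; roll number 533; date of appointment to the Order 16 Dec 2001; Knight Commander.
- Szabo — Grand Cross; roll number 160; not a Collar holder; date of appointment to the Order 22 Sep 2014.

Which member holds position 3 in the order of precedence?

Varga

By grade within the Order: Szabo (Grand Cross); then Ruiz and Varga (Knight Commander); then Vasquez, Whitfield and Amari (Commander).
Ruiz and Varga are each a Collar holder, so the next rule applies.
Ruiz and Varga both have roll number 533, so the next rule applies.
Among Ruiz and Varga, by date of appointment to the Order (later first): Ruiz (19 Feb 2002) before Varga (16 Dec 2001).
Among Vasquez, Whitfield and Amari, a Collar holder before not a Collar holder: Vasquez (a Collar holder) before Whitfield and Amari (not a Collar holder).
Whitfield and Amari both have roll number 480, so the next rule applies.
Among Whitfield and Amari, by date of appointment to the Order (later first): Whitfield (21 Aug 2004) before Amari (18 Feb 2003).
Order: Szabo, Ruiz, Varga, Vasquez, Whitfield, Amari.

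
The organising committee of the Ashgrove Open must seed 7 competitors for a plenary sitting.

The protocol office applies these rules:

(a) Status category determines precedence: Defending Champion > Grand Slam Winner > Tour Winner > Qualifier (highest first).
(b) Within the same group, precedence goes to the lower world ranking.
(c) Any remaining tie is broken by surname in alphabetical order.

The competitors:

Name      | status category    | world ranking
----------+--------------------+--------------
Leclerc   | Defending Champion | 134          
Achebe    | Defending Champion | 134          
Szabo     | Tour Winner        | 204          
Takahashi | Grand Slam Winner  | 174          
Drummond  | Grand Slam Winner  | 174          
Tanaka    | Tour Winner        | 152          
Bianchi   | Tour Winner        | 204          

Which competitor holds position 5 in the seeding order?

Tanaka

By status category: Achebe and Leclerc (Defending Champion); then Drummond and Takahashi (Grand Slam Winner); then Tanaka, Bianchi and Szabo (Tour Winner).
Achebe and Leclerc both have world ranking 134, so the next rule applies.
Among Achebe and Leclerc, alphabetically by surname: Achebe before Leclerc.
Drummond and Takahashi both have world ranking 174, so the next rule applies.
Among Drummond and Takahashi, alphabetically by surname: Drummond before Takahashi.
Among Tanaka, Bianchi and Szabo, by world ranking (lower first): Tanaka (152) before Bianchi and Szabo (204).
Among Bianchi and Szabo, alphabetically by surname: Bianchi before Szabo.
Order: Achebe, Leclerc, Drummond, Takahashi, Tanaka, Bianchi, Szabo.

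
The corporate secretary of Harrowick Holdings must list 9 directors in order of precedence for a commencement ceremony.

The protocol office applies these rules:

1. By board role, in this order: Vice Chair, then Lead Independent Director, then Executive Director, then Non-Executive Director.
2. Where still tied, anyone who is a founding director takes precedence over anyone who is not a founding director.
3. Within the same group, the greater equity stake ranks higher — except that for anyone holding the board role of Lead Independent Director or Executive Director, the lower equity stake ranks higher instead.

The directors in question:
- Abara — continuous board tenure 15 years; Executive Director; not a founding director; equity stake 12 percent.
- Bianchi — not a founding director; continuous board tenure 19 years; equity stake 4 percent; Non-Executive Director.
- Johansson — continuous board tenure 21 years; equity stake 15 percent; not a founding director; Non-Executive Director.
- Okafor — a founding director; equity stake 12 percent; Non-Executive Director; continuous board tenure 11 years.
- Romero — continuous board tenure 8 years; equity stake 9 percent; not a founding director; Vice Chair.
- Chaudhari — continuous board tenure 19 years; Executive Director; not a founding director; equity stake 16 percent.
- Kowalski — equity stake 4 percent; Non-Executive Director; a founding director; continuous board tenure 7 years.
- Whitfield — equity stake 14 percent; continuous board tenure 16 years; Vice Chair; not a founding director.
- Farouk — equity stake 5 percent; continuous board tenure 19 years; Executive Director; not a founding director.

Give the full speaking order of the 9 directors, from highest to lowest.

Whitfield, Romero, Farouk, Abara, Chaudhari, Okafor, Kowalski, Johansson, Bianchi

By board role: Whitfield and Romero (Vice Chair); then Farouk, Abara and Chaudhari (Executive Director); then Okafor, Kowalski, Johansson and Bianchi (Non-Executive Director).
Whitfield and Romero are each not a founding director, so the next rule applies.
Among Whitfield and Romero, by equity stake (higher first): Whitfield (14 percent) before Romero (9 percent).
Farouk, Abara and Chaudhari are each not a founding director, so the next rule applies.
Among Farouk, Abara and Chaudhari, by equity stake (lower first) (reversed rule for this group): Farouk (5 percent) before Abara (12 percent) before Chaudhari (16 percent).
Among Okafor, Kowalski, Johansson and Bianchi, a founding director before not a founding director: Okafor and Kowalski (a founding director) before Johansson and Bianchi (not a founding director).
Among Okafor and Kowalski, by equity stake (higher first): Okafor (12 percent) before Kowalski (4 percent).
Among Johansson and Bianchi, by equity stake (higher first): Johansson (15 percent) before Bianchi (4 percent).
Full order: Whitfield, Romero, Farouk, Abara, Chaudhari, Okafor, Kowalski, Johansson, Bianchi.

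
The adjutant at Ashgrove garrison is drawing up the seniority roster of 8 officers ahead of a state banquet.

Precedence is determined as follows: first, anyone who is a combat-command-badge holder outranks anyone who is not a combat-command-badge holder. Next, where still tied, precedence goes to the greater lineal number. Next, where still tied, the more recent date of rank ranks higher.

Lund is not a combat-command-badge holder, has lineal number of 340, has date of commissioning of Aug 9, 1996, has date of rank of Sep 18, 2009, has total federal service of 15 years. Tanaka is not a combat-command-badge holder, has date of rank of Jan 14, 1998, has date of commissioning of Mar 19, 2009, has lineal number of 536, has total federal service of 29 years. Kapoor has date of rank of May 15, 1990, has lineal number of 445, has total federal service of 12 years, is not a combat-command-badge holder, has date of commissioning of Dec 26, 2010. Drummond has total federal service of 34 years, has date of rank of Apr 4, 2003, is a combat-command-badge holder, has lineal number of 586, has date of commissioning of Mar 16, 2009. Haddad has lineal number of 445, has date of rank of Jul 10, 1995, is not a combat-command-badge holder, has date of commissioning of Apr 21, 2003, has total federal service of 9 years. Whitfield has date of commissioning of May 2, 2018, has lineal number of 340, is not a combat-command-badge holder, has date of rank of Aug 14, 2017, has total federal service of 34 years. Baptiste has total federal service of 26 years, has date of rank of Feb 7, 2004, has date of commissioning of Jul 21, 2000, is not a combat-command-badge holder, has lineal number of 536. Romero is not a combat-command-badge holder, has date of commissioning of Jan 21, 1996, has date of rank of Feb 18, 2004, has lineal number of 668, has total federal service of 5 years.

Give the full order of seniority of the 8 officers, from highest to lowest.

Drummond, Romero, Baptiste, Tanaka, Haddad, Kapoor, Whitfield, Lund

By the first rule: Drummond (a combat-command-badge holder); then Romero, Baptiste, Tanaka, Haddad, Kapoor, Whitfield and Lund (each not a combat-command-badge holder).
Among Romero, Baptiste, Tanaka, Haddad, Kapoor, Whitfield and Lund, by lineal number (higher first): Romero (668) before Baptiste and Tanaka (536) before Haddad and Kapoor (445) before Whitfield and Lund (340).
Among Baptiste and Tanaka, by date of rank (later first): Baptiste (Feb 7, 2004) before Tanaka (Jan 14, 1998).
Among Haddad and Kapoor, by date of rank (later first): Haddad (Jul 10, 1995) before Kapoor (May 15, 1990).
Among Whitfield and Lund, by date of rank (later first): Whitfield (Aug 14, 2017) before Lund (Sep 18, 2009).
Full order: Drummond, Romero, Baptiste, Tanaka, Haddad, Kapoor, Whitfield, Lund.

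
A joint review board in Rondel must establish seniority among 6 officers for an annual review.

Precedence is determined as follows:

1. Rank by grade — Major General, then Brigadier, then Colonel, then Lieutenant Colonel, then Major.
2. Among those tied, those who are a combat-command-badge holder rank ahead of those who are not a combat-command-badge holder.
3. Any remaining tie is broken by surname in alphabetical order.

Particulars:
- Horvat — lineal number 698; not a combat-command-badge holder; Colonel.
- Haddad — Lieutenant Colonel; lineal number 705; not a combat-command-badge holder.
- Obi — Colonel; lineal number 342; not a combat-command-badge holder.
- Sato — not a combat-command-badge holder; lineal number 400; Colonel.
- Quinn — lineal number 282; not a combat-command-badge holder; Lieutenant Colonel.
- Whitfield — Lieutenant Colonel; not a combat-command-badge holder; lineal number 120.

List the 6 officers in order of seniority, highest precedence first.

Horvat, Obi, Sato, Haddad, Quinn, Whitfield

By grade: Horvat, Obi and Sato (Colonel); then Haddad, Quinn and Whitfield (Lieutenant Colonel).
Horvat, Obi and Sato are each not a combat-command-badge holder, so the next rule applies.
Among Horvat, Obi and Sato, alphabetically by surname: Horvat before Obi before Sato.
Haddad, Quinn and Whitfield are each not a combat-command-badge holder, so the next rule applies.
Among Haddad, Quinn and Whitfield, alphabetically by surname: Haddad before Quinn before Whitfield.
Full order: Horvat, Obi, Sato, Haddad, Quinn, Whitfield.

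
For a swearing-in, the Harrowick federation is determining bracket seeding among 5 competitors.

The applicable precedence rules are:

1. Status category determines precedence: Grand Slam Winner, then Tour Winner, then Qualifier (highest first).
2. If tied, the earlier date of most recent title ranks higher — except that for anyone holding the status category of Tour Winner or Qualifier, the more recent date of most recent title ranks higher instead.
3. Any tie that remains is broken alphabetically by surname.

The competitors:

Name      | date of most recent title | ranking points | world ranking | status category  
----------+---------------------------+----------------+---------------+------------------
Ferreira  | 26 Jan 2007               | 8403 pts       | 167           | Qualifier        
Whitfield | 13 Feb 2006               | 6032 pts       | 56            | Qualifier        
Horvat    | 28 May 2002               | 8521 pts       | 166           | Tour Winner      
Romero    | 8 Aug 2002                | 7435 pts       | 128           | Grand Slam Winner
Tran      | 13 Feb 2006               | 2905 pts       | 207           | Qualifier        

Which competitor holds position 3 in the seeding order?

By status category: Romero (Grand Slam Winner); then Horvat (Tour Winner); then Ferreira, Tran and Whitfield (Qualifier).
Among Ferreira, Tran and Whitfield, by date of most recent title (later first) (reversed rule for this group): Ferreira (26 Jan 2007) before Tran and Whitfield (13 Feb 2006).
Among Tran and Whitfield, alphabetically by surname: Tran before Whitfield.
Order: Romero, Horvat, Ferreira, Tran, Whitfield.

Ferreira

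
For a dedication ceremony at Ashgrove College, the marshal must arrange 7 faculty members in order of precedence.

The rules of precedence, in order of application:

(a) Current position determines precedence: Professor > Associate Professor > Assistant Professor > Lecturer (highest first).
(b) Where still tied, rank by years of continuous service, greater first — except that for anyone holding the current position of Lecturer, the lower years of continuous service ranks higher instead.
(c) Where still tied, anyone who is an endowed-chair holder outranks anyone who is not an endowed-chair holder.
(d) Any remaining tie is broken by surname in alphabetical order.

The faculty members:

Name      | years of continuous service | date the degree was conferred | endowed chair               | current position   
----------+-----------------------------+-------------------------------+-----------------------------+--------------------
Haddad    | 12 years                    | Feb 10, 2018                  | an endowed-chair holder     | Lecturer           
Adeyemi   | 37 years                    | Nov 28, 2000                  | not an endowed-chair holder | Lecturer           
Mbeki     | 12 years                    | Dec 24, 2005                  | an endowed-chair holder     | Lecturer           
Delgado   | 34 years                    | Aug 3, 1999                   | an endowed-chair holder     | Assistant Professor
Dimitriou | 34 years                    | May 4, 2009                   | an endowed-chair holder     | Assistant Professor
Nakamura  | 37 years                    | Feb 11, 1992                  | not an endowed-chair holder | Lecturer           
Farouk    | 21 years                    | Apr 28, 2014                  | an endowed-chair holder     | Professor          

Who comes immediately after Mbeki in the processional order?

Adeyemi

By current position: Farouk (Professor); then Delgado and Dimitriou (Assistant Professor); then Haddad, Mbeki, Adeyemi and Nakamura (Lecturer).
Delgado and Dimitriou both have years of continuous service 34 years, so the next rule applies.
Delgado and Dimitriou are each an endowed-chair holder, so the next rule applies.
Among Delgado and Dimitriou, alphabetically by surname: Delgado before Dimitriou.
Among Haddad, Mbeki, Adeyemi and Nakamura, by years of continuous service (lower first) (reversed rule for this group): Haddad and Mbeki (12 years) before Adeyemi and Nakamura (37 years).
Haddad and Mbeki are each an endowed-chair holder, so the next rule applies.
Among Haddad and Mbeki, alphabetically by surname: Haddad before Mbeki.
Adeyemi and Nakamura are each not an endowed-chair holder, so the next rule applies.
Among Adeyemi and Nakamura, alphabetically by surname: Adeyemi before Nakamura.
Order: Farouk, Delgado, Dimitriou, Haddad, Mbeki, Adeyemi, Nakamura.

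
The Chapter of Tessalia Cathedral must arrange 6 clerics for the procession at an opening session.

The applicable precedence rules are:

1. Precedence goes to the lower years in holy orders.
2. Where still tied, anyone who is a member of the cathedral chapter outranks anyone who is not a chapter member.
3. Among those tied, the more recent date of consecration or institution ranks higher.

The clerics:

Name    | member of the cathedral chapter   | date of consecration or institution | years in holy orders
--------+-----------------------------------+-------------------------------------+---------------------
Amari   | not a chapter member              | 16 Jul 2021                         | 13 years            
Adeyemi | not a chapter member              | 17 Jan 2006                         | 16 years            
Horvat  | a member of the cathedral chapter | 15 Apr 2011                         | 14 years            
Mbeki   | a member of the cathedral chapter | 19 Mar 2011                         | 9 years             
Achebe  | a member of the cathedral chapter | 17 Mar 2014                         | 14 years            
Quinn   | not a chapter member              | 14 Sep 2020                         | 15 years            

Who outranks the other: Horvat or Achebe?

Achebe

By years in holy orders (lower first): Mbeki (9 years); then Amari (13 years); then Achebe and Horvat (both 14 years); then Quinn (15 years); then Adeyemi (16 years).
Achebe and Horvat are each a member of the cathedral chapter, so the next rule applies.
Among Achebe and Horvat, by date of consecration or institution (later first): Achebe (17 Mar 2014) before Horvat (15 Apr 2011).
So Achebe takes precedence.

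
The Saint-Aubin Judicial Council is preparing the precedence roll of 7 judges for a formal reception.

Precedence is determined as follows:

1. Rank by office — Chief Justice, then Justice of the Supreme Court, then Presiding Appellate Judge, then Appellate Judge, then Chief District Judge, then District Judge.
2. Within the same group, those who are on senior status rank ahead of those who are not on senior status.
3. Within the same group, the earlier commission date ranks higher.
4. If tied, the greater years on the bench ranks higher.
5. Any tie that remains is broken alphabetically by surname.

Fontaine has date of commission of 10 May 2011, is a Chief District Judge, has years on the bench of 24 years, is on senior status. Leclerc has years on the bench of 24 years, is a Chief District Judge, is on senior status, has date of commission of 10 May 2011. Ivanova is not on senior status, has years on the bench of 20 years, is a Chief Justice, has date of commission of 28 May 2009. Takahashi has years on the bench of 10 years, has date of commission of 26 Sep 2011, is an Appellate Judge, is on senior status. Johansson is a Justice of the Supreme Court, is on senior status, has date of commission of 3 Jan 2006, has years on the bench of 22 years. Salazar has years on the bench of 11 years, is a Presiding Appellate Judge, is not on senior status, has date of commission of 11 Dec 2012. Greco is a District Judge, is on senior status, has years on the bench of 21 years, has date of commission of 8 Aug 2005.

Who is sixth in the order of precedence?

Leclerc

By office: Ivanova (Chief Justice); then Johansson (Justice of the Supreme Court); then Salazar (Presiding Appellate Judge); then Takahashi (Appellate Judge); then Fontaine and Leclerc (Chief District Judge); then Greco (District Judge).
Fontaine and Leclerc are each on senior status, so the next rule applies.
Fontaine and Leclerc both have date of commission 10 May 2011, so the next rule applies.
Fontaine and Leclerc both have years on the bench 24 years, so the next rule applies.
Among Fontaine and Leclerc, alphabetically by surname: Fontaine before Leclerc.
Order: Ivanova, Johansson, Salazar, Takahashi, Fontaine, Leclerc, Greco.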